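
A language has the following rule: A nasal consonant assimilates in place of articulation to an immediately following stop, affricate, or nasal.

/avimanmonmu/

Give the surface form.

/n/ before /m/ (labial) → [m]
/n/ before /m/ (labial) → [m]

[avimammommu]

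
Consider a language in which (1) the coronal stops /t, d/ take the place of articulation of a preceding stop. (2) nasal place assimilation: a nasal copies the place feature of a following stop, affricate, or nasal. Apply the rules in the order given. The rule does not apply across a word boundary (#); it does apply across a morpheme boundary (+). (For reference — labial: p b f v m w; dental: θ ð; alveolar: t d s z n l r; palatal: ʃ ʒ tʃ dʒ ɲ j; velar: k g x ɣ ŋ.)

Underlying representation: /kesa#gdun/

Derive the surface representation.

Rule 1: /d/ after /g/ (velar) → [g]
After rule 1: kesa#ggun
Rule 2: no segment meets the rule's conditions; no change.

[kesa#ggun]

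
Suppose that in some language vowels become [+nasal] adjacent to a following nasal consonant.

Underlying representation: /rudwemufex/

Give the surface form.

/e/ before nasal /m/ → [ẽ]

[rudwẽmufex]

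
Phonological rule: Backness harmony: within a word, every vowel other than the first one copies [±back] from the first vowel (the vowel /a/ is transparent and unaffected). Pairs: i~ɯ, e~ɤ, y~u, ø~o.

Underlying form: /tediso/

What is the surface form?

[tedisø]

/o/ harmonizes with /e/ ([-back]) → [ø]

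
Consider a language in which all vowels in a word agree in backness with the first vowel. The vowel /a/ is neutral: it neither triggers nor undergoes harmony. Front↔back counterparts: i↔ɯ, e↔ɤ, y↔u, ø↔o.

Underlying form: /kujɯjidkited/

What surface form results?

/i/ harmonizes with /u/ ([+back]) → [ɯ]
/i/ harmonizes with /u/ ([+back]) → [ɯ]
/e/ harmonizes with /u/ ([+back]) → [ɤ]

[kujɯjɯdkɯtɤd]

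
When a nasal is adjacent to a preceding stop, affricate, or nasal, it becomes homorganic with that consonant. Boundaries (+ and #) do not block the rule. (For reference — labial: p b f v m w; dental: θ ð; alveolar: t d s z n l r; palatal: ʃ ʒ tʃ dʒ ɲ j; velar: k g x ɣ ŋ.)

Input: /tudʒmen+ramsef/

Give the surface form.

[tudʒɲen+ramsef]

/m/ after /dʒ/ (palatal) → [ɲ]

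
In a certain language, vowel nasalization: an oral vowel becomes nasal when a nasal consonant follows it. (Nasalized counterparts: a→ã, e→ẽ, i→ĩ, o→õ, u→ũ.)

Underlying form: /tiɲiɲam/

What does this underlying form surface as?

/i/ before nasal /ɲ/ → [ĩ]
/i/ before nasal /ɲ/ → [ĩ]
/a/ before nasal /m/ → [ã]

[tĩɲĩɲãm]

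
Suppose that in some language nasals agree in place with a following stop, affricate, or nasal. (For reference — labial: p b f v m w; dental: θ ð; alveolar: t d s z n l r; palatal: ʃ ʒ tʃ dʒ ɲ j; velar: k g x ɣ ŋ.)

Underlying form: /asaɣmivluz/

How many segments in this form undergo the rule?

No segment meets the rule's conditions.

0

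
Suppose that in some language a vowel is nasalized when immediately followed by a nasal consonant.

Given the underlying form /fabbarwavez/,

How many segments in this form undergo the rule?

0

No segment meets the rule's conditions.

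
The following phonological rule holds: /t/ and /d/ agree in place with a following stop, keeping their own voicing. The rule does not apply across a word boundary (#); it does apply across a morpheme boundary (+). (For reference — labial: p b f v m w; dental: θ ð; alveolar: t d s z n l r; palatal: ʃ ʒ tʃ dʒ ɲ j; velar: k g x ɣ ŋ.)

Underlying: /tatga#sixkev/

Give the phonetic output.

/t/ before /g/ (velar) → [k]

[takga#sixkev]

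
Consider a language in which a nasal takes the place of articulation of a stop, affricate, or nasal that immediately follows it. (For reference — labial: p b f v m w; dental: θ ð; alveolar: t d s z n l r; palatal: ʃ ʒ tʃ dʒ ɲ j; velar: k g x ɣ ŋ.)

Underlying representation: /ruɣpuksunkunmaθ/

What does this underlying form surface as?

/n/ before /k/ (velar) → [ŋ]
/n/ before /m/ (labial) → [m]

[ruɣpuksuŋkummaθ]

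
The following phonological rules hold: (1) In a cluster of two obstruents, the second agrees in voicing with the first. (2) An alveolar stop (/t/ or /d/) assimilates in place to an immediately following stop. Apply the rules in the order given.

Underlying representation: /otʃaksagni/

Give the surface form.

[otʃaksagni]

Rule 1: no segment meets the rule's conditions; no change.
After rule 1: otʃaksagni
Rule 2: no segment meets the rule's conditions; no change.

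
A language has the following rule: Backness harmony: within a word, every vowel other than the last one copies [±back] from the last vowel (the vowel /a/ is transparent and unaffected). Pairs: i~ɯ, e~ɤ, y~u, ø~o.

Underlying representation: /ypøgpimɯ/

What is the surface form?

/y/ harmonizes with /ɯ/ ([+back]) → [u]
/ø/ harmonizes with /ɯ/ ([+back]) → [o]
/i/ harmonizes with /ɯ/ ([+back]) → [ɯ]

[upogpɯmɯ]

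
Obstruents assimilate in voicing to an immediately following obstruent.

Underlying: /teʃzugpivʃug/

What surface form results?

/ʃ/ before /z/ (voiced) → [ʒ]
/g/ before /p/ (voiceless) → [k]
/v/ before /ʃ/ (voiceless) → [f]

[teʒzukpifʃug]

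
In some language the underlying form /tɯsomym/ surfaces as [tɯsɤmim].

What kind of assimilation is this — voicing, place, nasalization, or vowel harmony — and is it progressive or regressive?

/o/→[ɤ] /y/→[i].
Vowels agree with the first vowel, so the harmony is progressive.

vowel harmony, progressive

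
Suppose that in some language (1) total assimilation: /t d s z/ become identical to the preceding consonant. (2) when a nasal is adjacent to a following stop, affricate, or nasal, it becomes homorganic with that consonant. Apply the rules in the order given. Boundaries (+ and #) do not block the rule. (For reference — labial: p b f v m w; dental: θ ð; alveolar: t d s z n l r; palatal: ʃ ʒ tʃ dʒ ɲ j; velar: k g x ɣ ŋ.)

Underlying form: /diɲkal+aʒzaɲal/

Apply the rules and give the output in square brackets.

[diŋkal+aʒʒaɲal]

Rule 1: /z/ after /ʒ/ → [ʒ] (total assimilation)
After rule 1: diɲkal+aʒʒaɲal
Rule 2: /ɲ/ before /k/ (velar) → [ŋ]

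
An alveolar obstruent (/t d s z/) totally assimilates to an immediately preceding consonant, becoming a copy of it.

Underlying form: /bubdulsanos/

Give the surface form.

[bubbullanos]

/d/ after /b/ → [b] (total assimilation)
/s/ after /l/ → [l] (total assimilation)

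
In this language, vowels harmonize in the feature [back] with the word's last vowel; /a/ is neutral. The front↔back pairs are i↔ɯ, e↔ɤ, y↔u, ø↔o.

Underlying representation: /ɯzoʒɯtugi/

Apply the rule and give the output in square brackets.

/ɯ/ harmonizes with /i/ ([-back]) → [i]
/o/ harmonizes with /i/ ([-back]) → [ø]
/ɯ/ harmonizes with /i/ ([-back]) → [i]
/u/ harmonizes with /i/ ([-back]) → [y]

[izøʒitygi]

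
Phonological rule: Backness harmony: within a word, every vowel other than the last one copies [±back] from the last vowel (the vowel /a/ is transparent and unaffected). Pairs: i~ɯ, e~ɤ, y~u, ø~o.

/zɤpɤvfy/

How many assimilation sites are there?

/ɤ/ harmonizes with /y/ ([-back]) → [e]
/ɤ/ harmonizes with /y/ ([-back]) → [e]
2 segments change.

2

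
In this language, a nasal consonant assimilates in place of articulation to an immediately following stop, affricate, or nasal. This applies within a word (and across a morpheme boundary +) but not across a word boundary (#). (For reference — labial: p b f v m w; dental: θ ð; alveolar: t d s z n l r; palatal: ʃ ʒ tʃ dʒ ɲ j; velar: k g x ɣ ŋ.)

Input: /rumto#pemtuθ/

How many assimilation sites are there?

2

/m/ before /t/ (alveolar) → [n]
/m/ before /t/ (alveolar) → [n]
2 segments change.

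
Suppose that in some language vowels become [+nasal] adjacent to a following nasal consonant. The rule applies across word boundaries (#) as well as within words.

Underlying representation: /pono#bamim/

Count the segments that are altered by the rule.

/o/ before nasal /n/ → [õ]
/a/ before nasal /m/ → [ã]
/i/ before nasal /m/ → [ĩ]
3 segments change.

3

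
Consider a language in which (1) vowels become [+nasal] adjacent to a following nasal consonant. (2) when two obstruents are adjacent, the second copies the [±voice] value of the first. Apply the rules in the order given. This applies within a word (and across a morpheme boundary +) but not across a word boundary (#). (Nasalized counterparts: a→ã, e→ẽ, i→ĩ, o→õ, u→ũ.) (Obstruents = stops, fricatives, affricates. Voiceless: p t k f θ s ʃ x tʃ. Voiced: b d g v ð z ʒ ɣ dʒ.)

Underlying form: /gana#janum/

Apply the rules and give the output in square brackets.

Rule 1: /a/ before nasal /n/ → [ã]
Rule 1: /a/ before nasal /n/ → [ã]
Rule 1: /u/ before nasal /m/ → [ũ]
After rule 1: gãna#jãnũm
Rule 2: no segment meets the rule's conditions; no change.

[gãna#jãnũm]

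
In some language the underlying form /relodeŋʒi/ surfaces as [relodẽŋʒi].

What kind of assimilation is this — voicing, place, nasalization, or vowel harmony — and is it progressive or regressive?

nasalization, regressive

/e/→[ẽ].
Each target copies a feature from the following segment, so the direction is regressive.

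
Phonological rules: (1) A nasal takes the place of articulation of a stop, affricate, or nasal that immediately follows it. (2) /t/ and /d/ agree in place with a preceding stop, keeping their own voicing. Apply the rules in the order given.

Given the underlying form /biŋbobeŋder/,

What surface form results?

Rule 1: /ŋ/ before /b/ (labial) → [m]
Rule 1: /ŋ/ before /d/ (alveolar) → [n]
After rule 1: bimbobender
Rule 2: no segment meets the rule's conditions; no change.

[bimbobender]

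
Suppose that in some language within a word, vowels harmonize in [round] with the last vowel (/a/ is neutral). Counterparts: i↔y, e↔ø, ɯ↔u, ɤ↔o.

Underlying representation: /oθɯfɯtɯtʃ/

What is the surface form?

[ɤθɯfɯtɯtʃ]

/o/ harmonizes with /ɯ/ ([-round]) → [ɤ]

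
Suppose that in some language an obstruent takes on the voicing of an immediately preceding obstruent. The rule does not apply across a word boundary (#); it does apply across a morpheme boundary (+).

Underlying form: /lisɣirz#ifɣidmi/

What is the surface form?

[lisxirz#ifxidmi]

/ɣ/ after /s/ (voiceless) → [x]
/ɣ/ after /f/ (voiceless) → [x]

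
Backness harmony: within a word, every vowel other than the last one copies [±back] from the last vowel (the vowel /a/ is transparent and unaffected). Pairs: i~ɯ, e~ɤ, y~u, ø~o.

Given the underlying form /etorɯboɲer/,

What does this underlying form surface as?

[etøribøɲer]

/o/ harmonizes with /e/ ([-back]) → [ø]
/ɯ/ harmonizes with /e/ ([-back]) → [i]
/o/ harmonizes with /e/ ([-back]) → [ø]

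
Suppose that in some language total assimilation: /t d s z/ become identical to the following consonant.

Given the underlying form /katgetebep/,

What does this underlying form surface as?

/t/ before /g/ → [g] (total assimilation)

[kaggetebep]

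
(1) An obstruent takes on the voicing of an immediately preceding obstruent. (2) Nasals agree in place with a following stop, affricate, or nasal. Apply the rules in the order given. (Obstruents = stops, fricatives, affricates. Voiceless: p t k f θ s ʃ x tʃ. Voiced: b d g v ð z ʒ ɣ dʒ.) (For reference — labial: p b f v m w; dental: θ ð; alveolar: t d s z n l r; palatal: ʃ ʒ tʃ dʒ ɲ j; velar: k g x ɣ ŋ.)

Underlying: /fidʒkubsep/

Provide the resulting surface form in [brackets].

[fidʒgubzep]

Rule 1: /k/ after /dʒ/ (voiced) → [g]
Rule 1: /s/ after /b/ (voiced) → [z]
After rule 1: fidʒgubzep
Rule 2: no segment meets the rule's conditions; no change.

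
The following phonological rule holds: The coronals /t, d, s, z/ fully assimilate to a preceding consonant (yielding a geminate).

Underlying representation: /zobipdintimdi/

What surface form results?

[zobippinnimmi]

/d/ after /p/ → [p] (total assimilation)
/t/ after /n/ → [n] (total assimilation)
/d/ after /m/ → [m] (total assimilation)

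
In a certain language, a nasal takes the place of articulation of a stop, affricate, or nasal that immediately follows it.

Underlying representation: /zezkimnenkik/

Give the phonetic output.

[zezkinneŋkik]

/m/ before /n/ (alveolar) → [n]
/n/ before /k/ (velar) → [ŋ]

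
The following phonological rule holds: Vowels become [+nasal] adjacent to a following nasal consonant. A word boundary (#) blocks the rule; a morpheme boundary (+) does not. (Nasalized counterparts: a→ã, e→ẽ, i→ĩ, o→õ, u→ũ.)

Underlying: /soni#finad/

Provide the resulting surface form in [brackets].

[sõni#fĩnad]

/o/ before nasal /n/ → [õ]
/i/ before nasal /n/ → [ĩ]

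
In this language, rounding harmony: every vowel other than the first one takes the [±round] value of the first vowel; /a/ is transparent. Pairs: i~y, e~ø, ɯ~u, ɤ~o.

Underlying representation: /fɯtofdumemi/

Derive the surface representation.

[fɯtɤfdɯmemi]

/o/ harmonizes with /ɯ/ ([-round]) → [ɤ]
/u/ harmonizes with /ɯ/ ([-round]) → [ɯ]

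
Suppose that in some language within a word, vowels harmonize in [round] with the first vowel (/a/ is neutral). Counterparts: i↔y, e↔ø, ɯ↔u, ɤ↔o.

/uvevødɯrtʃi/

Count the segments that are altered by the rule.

/e/ harmonizes with /u/ ([+round]) → [ø]
/ɯ/ harmonizes with /u/ ([+round]) → [u]
/i/ harmonizes with /u/ ([+round]) → [y]
3 segments change.

3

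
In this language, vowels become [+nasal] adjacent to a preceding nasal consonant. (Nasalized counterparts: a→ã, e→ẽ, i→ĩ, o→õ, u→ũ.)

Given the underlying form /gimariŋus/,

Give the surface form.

/a/ after nasal /m/ → [ã]
/u/ after nasal /ŋ/ → [ũ]

[gimãriŋũs]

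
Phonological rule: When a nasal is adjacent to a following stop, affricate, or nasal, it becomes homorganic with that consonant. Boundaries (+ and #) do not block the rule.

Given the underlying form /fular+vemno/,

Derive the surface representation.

[fular+venno]

/m/ before /n/ (alveolar) → [n]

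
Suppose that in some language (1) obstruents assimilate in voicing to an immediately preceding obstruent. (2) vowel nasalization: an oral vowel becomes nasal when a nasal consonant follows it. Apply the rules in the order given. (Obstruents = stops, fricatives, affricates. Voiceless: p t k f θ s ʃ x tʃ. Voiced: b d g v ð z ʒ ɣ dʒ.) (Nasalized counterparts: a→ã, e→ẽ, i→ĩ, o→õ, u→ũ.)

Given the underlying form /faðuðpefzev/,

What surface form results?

Rule 1: /p/ after /ð/ (voiced) → [b]
Rule 1: /z/ after /f/ (voiceless) → [s]
After rule 1: faðuðbefsev
Rule 2: no segment meets the rule's conditions; no change.

[faðuðbefsev]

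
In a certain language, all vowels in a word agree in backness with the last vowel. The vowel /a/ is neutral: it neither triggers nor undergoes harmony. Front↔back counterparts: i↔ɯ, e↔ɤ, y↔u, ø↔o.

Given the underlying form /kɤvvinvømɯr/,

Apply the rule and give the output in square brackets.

/i/ harmonizes with /ɯ/ ([+back]) → [ɯ]
/ø/ harmonizes with /ɯ/ ([+back]) → [o]

[kɤvvɯnvomɯr]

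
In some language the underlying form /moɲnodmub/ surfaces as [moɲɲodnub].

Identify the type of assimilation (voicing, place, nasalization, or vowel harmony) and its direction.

/n/→[ɲ] /m/→[n].
Each target copies a feature from the preceding segment, so the direction is progressive.

place assimilation, progressive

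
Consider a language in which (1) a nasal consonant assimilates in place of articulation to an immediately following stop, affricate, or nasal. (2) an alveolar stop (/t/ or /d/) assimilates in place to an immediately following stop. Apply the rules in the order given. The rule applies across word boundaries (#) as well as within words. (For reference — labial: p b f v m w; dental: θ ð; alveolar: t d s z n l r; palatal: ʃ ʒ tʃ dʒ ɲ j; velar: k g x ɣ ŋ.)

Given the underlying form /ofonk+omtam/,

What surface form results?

Rule 1: /n/ before /k/ (velar) → [ŋ]
Rule 1: /m/ before /t/ (alveolar) → [n]
After rule 1: ofoŋk+ontam
Rule 2: no segment meets the rule's conditions; no change.

[ofoŋk+ontam]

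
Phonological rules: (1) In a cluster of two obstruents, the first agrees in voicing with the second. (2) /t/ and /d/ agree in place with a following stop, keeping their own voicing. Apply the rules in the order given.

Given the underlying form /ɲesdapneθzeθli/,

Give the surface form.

[ɲezdapneðzeθli]

Rule 1: /s/ before /d/ (voiced) → [z]
Rule 1: /θ/ before /z/ (voiced) → [ð]
After rule 1: ɲezdapneðzeθli
Rule 2: no segment meets the rule's conditions; no change.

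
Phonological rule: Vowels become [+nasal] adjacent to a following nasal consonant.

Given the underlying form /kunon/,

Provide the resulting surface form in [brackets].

/u/ before nasal /n/ → [ũ]
/o/ before nasal /n/ → [õ]

[kũnõn]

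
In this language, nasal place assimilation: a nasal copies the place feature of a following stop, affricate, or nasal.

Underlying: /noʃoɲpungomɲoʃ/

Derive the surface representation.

[noʃompuŋgoɲɲoʃ]

/ɲ/ before /p/ (labial) → [m]
/n/ before /g/ (velar) → [ŋ]
/m/ before /ɲ/ (palatal) → [ɲ]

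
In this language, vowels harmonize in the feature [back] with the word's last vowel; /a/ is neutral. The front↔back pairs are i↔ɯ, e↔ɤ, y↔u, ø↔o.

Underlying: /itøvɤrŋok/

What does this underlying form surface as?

[ɯtovɤrŋok]

/i/ harmonizes with /o/ ([+back]) → [ɯ]
/ø/ harmonizes with /o/ ([+back]) → [o]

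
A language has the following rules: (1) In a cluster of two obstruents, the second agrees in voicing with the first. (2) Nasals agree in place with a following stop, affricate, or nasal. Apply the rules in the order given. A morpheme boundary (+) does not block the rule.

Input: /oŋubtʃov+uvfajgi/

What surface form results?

Rule 1: /tʃ/ after /b/ (voiced) → [dʒ]
Rule 1: /f/ after /v/ (voiced) → [v]
After rule 1: oŋubdʒov+uvvajgi
Rule 2: no segment meets the rule's conditions; no change.

[oŋubdʒov+uvvajgi]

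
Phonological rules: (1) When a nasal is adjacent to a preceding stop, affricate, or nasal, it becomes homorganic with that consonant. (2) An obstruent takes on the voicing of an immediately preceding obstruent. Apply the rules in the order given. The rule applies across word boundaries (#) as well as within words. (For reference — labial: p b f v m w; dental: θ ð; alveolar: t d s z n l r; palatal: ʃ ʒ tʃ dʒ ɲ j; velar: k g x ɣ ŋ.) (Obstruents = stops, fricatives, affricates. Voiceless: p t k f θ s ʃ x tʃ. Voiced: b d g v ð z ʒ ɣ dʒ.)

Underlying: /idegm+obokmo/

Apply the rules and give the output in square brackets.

Rule 1: /m/ after /g/ (velar) → [ŋ]
Rule 1: /m/ after /k/ (velar) → [ŋ]
After rule 1: idegŋ+obokŋo
Rule 2: no segment meets the rule's conditions; no change.

[idegŋ+obokŋo]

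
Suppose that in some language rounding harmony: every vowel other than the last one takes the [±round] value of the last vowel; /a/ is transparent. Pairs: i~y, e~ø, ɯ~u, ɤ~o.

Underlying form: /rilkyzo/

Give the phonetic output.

[rylkyzo]

/i/ harmonizes with /o/ ([+round]) → [y]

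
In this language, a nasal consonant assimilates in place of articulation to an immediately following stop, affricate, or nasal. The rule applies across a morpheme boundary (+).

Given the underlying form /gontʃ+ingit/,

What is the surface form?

[goɲtʃ+iŋgit]

/n/ before /tʃ/ (palatal) → [ɲ]
/n/ before /g/ (velar) → [ŋ]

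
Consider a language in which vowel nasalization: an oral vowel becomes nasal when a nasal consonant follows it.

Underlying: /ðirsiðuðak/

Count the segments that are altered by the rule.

0

No segment meets the rule's conditions.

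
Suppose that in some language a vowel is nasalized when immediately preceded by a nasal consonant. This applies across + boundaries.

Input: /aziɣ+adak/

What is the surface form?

[aziɣ+adak]

no segment meets the rule's conditions; no change.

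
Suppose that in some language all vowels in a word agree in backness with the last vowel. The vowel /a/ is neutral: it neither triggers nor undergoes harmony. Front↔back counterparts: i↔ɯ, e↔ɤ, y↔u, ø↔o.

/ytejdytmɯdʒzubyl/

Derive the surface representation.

/ɯ/ harmonizes with /y/ ([-back]) → [i]
/u/ harmonizes with /y/ ([-back]) → [y]

[ytejdytmidʒzybyl]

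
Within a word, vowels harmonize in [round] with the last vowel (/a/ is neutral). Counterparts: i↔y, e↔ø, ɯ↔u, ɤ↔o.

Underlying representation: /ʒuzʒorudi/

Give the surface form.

/u/ harmonizes with /i/ ([-round]) → [ɯ]
/o/ harmonizes with /i/ ([-round]) → [ɤ]
/u/ harmonizes with /i/ ([-round]) → [ɯ]

[ʒɯzʒɤrɯdi]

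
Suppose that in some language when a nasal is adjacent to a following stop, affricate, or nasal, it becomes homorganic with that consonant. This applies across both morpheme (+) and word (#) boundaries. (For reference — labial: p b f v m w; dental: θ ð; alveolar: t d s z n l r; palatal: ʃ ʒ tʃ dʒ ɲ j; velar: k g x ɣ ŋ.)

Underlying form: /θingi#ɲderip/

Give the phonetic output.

/n/ before /g/ (velar) → [ŋ]
/ɲ/ before /d/ (alveolar) → [n]

[θiŋgi#nderip]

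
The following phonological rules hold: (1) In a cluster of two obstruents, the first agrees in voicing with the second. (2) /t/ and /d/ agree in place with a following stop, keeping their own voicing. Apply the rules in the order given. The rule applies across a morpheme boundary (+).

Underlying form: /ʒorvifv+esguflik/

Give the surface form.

Rule 1: /f/ before /v/ (voiced) → [v]
Rule 1: /s/ before /g/ (voiced) → [z]
After rule 1: ʒorvivv+ezguflik
Rule 2: no segment meets the rule's conditions; no change.

[ʒorvivv+ezguflik]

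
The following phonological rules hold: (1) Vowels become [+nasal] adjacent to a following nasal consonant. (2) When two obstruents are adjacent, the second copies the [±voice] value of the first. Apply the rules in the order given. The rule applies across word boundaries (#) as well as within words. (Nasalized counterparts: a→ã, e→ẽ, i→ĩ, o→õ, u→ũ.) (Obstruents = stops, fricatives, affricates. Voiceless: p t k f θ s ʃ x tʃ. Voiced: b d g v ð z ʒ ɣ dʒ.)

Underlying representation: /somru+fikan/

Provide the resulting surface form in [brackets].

Rule 1: /o/ before nasal /m/ → [õ]
Rule 1: /a/ before nasal /n/ → [ã]
After rule 1: sõmru+fikãn
Rule 2: no segment meets the rule's conditions; no change.

[sõmru+fikãn]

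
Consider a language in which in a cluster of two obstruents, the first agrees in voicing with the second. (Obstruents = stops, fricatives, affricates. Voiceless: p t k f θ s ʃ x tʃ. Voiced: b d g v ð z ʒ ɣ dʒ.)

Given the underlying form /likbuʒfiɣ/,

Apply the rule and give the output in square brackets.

[ligbuʃfiɣ]

/k/ before /b/ (voiced) → [g]
/ʒ/ before /f/ (voiceless) → [ʃ]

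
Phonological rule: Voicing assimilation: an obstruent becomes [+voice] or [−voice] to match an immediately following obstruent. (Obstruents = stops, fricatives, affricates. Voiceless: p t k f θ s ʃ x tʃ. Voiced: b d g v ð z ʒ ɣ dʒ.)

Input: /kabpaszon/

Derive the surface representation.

/b/ before /p/ (voiceless) → [p]
/s/ before /z/ (voiced) → [z]

[kappazzon]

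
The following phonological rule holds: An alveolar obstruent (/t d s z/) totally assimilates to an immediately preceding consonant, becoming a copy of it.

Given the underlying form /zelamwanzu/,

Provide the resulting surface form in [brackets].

/z/ after /n/ → [n] (total assimilation)

[zelamwannu]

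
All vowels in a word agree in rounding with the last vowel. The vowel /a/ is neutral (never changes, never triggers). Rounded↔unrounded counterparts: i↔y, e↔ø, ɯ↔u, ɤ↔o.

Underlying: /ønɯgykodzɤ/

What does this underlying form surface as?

/ø/ harmonizes with /ɤ/ ([-round]) → [e]
/y/ harmonizes with /ɤ/ ([-round]) → [i]
/o/ harmonizes with /ɤ/ ([-round]) → [ɤ]

[enɯgikɤdzɤ]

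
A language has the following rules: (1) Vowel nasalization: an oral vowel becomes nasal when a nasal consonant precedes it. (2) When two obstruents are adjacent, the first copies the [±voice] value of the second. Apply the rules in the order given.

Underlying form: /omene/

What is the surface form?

Rule 1: /e/ after nasal /m/ → [ẽ]
Rule 1: /e/ after nasal /n/ → [ẽ]
After rule 1: omẽnẽ
Rule 2: no segment meets the rule's conditions; no change.

[omẽnẽ]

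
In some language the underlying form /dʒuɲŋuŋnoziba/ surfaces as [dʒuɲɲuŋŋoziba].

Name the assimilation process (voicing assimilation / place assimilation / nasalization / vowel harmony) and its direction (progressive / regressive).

place assimilation, progressive

/ŋ/→[ɲ] /n/→[ŋ].
Each target copies a feature from the preceding segment, so the direction is progressive.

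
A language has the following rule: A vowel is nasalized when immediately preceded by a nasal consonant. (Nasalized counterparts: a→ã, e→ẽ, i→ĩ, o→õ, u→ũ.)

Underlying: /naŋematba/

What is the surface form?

[nãŋẽmãtba]

/a/ after nasal /n/ → [ã]
/e/ after nasal /ŋ/ → [ẽ]
/a/ after nasal /m/ → [ã]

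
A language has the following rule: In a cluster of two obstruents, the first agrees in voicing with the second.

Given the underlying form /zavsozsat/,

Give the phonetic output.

/v/ before /s/ (voiceless) → [f]
/z/ before /s/ (voiceless) → [s]

[zafsossat]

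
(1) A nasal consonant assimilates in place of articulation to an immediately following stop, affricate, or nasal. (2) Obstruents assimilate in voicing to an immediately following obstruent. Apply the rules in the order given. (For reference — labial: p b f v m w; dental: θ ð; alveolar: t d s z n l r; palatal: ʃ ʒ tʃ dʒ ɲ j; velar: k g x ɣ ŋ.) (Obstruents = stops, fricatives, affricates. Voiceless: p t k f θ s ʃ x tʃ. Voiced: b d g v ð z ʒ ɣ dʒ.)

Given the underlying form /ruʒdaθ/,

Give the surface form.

[ruʒdaθ]

Rule 1: no segment meets the rule's conditions; no change.
After rule 1: ruʒdaθ
Rule 2: no segment meets the rule's conditions; no change.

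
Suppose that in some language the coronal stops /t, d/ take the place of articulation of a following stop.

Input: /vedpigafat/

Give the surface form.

/d/ before /p/ (labial) → [b]

[vebpigafat]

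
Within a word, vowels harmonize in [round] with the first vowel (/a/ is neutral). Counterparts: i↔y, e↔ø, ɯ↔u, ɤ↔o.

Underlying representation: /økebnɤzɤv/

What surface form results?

[økøbnozov]

/e/ harmonizes with /ø/ ([+round]) → [ø]
/ɤ/ harmonizes with /ø/ ([+round]) → [o]
/ɤ/ harmonizes with /ø/ ([+round]) → [o]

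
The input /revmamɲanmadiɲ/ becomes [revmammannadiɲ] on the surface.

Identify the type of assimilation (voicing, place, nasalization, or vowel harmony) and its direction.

/ɲ/→[m] /m/→[n].
Each target copies a feature from the preceding segment, so the direction is progressive.

place assimilation, progressive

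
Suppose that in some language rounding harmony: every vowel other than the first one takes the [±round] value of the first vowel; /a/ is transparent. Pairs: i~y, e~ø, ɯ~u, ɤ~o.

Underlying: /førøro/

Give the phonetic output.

[førøro]

no segment meets the rule's conditions; no change.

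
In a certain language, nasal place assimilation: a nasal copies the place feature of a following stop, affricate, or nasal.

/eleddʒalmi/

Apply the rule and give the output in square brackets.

[eleddʒalmi]

no segment meets the rule's conditions; no change.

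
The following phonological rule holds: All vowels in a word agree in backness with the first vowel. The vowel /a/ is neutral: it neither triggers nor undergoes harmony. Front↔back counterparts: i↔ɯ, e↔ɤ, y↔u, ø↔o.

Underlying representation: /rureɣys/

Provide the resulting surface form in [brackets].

[rurɤɣus]

/e/ harmonizes with /u/ ([+back]) → [ɤ]
/y/ harmonizes with /u/ ([+back]) → [u]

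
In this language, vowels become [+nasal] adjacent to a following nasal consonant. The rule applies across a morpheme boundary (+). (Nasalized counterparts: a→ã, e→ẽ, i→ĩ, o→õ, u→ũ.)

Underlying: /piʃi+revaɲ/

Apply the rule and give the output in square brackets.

[piʃi+revãɲ]

/a/ before nasal /ɲ/ → [ã]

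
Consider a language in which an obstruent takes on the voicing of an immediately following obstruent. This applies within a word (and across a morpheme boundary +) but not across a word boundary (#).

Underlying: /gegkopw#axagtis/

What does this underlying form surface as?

/g/ before /k/ (voiceless) → [k]
/g/ before /t/ (voiceless) → [k]

[gekkopw#axaktis]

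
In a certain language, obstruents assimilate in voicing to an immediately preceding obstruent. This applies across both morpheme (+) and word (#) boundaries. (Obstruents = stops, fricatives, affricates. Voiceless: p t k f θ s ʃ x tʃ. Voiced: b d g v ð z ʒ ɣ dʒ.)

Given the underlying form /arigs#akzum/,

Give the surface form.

/s/ after /g/ (voiced) → [z]
/z/ after /k/ (voiceless) → [s]

[arigz#aksum]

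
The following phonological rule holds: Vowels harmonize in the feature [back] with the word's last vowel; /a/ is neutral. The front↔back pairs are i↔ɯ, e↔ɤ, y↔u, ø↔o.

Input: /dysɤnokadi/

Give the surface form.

[dysenøkadi]

/ɤ/ harmonizes with /i/ ([-back]) → [e]
/o/ harmonizes with /i/ ([-back]) → [ø]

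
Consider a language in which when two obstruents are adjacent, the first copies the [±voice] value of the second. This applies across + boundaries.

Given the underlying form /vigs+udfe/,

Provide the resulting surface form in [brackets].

/g/ before /s/ (voiceless) → [k]
/d/ before /f/ (voiceless) → [t]

[viks+utfe]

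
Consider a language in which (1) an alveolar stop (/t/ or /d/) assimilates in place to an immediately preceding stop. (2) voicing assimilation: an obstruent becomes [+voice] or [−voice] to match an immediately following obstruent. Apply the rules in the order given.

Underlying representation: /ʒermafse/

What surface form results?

Rule 1: no segment meets the rule's conditions; no change.
After rule 1: ʒermafse
Rule 2: no segment meets the rule's conditions; no change.

[ʒermafse]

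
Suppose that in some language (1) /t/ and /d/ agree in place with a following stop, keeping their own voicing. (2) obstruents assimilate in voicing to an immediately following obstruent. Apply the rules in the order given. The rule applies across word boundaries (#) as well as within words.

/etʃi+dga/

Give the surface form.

Rule 1: /d/ before /g/ (velar) → [g]
After rule 1: etʃi+gga
Rule 2: no segment meets the rule's conditions; no change.

[etʃi+gga]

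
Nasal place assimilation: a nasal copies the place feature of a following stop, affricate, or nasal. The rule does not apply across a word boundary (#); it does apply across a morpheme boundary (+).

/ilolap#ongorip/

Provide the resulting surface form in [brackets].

/n/ before /g/ (velar) → [ŋ]

[ilolap#oŋgorip]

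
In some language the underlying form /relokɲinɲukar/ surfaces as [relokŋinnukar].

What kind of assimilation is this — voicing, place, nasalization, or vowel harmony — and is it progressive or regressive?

/ɲ/→[ŋ] /ɲ/→[n].
Each target copies a feature from the preceding segment, so the direction is progressive.

place assimilation, progressive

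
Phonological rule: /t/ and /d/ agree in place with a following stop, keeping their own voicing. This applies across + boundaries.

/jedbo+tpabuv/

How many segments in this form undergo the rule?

2

/d/ before /b/ (labial) → [b]
/t/ before /p/ (labial) → [p]
2 segments change.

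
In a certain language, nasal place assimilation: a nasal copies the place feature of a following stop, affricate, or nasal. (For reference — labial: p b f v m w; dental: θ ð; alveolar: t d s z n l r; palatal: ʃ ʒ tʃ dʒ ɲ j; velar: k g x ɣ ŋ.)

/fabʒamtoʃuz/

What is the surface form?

/m/ before /t/ (alveolar) → [n]

[fabʒantoʃuz]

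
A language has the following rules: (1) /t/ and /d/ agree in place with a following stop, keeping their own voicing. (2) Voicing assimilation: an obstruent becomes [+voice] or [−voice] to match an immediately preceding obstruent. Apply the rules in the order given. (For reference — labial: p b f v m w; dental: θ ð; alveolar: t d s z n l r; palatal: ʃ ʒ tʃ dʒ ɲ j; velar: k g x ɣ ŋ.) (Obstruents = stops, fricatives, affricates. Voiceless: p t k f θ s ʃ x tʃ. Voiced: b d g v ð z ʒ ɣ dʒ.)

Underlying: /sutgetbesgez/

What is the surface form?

[sukkeppeskez]

Rule 1: /t/ before /g/ (velar) → [k]
Rule 1: /t/ before /b/ (labial) → [p]
After rule 1: sukgepbesgez
Rule 2: /g/ after /k/ (voiceless) → [k]
Rule 2: /b/ after /p/ (voiceless) → [p]
Rule 2: /g/ after /s/ (voiceless) → [k]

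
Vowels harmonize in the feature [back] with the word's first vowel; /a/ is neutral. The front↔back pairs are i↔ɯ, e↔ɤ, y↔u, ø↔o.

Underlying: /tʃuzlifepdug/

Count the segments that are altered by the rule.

/i/ harmonizes with /u/ ([+back]) → [ɯ]
/e/ harmonizes with /u/ ([+back]) → [ɤ]
2 segments change.

2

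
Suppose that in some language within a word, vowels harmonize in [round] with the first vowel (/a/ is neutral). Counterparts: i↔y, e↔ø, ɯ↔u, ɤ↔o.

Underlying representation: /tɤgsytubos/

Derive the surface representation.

[tɤgsitɯbɤs]

/y/ harmonizes with /ɤ/ ([-round]) → [i]
/u/ harmonizes with /ɤ/ ([-round]) → [ɯ]
/o/ harmonizes with /ɤ/ ([-round]) → [ɤ]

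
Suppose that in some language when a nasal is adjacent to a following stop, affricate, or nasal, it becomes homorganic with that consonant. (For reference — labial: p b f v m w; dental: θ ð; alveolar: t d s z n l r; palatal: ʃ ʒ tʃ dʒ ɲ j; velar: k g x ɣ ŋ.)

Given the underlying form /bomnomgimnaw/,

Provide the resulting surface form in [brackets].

/m/ before /n/ (alveolar) → [n]
/m/ before /g/ (velar) → [ŋ]
/m/ before /n/ (alveolar) → [n]

[bonnoŋginnaw]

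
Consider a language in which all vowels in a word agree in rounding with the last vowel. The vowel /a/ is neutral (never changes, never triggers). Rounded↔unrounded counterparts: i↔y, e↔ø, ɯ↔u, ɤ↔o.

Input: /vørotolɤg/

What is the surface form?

[verɤtɤlɤg]

/ø/ harmonizes with /ɤ/ ([-round]) → [e]
/o/ harmonizes with /ɤ/ ([-round]) → [ɤ]
/o/ harmonizes with /ɤ/ ([-round]) → [ɤ]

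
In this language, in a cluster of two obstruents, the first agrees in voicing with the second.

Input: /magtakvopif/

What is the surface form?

[maktagvopif]

/g/ before /t/ (voiceless) → [k]
/k/ before /v/ (voiced) → [g]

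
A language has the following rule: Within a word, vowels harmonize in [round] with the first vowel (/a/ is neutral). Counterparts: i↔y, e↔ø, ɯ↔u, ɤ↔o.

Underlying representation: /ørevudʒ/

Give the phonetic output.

/e/ harmonizes with /ø/ ([+round]) → [ø]

[ørøvudʒ]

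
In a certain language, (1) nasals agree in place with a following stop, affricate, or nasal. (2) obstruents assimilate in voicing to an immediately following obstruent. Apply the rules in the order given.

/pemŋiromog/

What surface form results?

Rule 1: /m/ before /ŋ/ (velar) → [ŋ]
After rule 1: peŋŋiromog
Rule 2: no segment meets the rule's conditions; no change.

[peŋŋiromog]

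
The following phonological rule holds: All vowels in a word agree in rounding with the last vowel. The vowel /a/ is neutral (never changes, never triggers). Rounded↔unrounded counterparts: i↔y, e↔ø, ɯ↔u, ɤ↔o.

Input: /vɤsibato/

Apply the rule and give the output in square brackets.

[vosybato]

/ɤ/ harmonizes with /o/ ([+round]) → [o]
/i/ harmonizes with /o/ ([+round]) → [y]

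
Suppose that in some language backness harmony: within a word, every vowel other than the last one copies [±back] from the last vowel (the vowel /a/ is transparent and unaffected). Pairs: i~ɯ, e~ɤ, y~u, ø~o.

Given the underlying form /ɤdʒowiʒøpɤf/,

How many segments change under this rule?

2

/i/ harmonizes with /ɤ/ ([+back]) → [ɯ]
/ø/ harmonizes with /ɤ/ ([+back]) → [o]
2 segments change.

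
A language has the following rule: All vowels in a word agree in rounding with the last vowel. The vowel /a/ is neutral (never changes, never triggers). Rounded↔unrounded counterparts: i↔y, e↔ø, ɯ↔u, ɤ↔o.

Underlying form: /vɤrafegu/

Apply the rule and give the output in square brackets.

[voraføgu]

/ɤ/ harmonizes with /u/ ([+round]) → [o]
/e/ harmonizes with /u/ ([+round]) → [ø]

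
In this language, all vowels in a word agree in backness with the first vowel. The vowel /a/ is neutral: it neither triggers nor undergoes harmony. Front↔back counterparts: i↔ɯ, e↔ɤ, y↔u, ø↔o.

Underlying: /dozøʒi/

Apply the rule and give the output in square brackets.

/ø/ harmonizes with /o/ ([+back]) → [o]
/i/ harmonizes with /o/ ([+back]) → [ɯ]

[dozoʒɯ]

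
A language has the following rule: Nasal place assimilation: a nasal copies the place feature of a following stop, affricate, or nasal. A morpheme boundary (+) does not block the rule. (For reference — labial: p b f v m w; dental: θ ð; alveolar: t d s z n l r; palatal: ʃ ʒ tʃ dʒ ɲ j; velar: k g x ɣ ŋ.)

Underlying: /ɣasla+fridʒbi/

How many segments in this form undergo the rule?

No segment meets the rule's conditions.

0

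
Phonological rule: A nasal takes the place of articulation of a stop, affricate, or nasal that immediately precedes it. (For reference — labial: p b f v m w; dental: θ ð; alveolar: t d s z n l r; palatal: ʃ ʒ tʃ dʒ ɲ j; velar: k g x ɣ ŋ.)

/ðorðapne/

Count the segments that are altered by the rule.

1

/n/ after /p/ (labial) → [m]
1 segment changes.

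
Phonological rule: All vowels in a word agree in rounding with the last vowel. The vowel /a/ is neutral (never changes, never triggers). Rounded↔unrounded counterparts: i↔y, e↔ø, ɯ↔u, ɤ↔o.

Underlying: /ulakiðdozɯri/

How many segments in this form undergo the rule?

2

/u/ harmonizes with /i/ ([-round]) → [ɯ]
/o/ harmonizes with /i/ ([-round]) → [ɤ]
2 segments change.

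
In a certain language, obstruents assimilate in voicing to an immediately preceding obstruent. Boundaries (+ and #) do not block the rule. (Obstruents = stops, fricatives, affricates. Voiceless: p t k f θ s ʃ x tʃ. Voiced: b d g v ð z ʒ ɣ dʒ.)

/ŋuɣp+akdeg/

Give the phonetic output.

[ŋuɣb+akteg]

/p/ after /ɣ/ (voiced) → [b]
/d/ after /k/ (voiceless) → [t]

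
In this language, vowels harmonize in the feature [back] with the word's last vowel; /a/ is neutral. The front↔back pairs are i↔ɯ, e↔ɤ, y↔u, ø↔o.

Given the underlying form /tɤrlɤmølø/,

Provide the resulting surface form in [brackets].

[terlemølø]

/ɤ/ harmonizes with /ø/ ([-back]) → [e]
/ɤ/ harmonizes with /ø/ ([-back]) → [e]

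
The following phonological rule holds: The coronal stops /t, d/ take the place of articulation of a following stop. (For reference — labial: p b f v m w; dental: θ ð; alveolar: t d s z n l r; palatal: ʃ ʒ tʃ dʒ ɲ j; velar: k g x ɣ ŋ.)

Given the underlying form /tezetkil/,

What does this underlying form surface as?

/t/ before /k/ (velar) → [k]

[tezekkil]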